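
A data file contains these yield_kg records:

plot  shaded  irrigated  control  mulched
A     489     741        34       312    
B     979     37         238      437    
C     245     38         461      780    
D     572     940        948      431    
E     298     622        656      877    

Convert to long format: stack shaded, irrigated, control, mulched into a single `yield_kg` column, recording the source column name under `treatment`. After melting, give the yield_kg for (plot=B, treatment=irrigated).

37

Unpivoting turns each (plot, wide-column) pair into one long row.
The wide cell at row B, column irrigated holds 37, so the long row (B, irrigated) has yield_kg=37.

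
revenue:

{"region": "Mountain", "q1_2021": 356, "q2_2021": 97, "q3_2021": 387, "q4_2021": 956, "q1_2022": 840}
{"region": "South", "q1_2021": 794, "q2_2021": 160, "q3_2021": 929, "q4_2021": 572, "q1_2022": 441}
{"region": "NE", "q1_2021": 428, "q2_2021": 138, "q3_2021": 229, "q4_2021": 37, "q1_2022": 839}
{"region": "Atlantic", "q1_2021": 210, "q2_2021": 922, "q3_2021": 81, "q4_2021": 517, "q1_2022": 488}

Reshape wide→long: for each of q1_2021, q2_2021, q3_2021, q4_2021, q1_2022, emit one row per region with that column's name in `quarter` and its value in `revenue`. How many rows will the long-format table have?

4 region values × 5 melted columns = 20 rows.

20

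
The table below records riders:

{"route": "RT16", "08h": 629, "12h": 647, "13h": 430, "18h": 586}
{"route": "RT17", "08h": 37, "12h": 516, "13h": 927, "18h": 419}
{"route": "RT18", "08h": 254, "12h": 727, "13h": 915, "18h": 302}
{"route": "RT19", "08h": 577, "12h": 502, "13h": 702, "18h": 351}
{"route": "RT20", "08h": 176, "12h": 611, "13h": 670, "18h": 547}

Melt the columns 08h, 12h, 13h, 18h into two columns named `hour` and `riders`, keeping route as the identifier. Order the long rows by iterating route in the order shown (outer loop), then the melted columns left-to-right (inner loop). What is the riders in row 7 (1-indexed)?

927

20 rows total (5 × 4). Row 7: index ⌊(7-1)/4⌋ = 1 into route → RT17; (7-1) mod 4 = 2 into the melted columns → 13h.
So row 7 is (RT17, 13h, 927); riders = 927.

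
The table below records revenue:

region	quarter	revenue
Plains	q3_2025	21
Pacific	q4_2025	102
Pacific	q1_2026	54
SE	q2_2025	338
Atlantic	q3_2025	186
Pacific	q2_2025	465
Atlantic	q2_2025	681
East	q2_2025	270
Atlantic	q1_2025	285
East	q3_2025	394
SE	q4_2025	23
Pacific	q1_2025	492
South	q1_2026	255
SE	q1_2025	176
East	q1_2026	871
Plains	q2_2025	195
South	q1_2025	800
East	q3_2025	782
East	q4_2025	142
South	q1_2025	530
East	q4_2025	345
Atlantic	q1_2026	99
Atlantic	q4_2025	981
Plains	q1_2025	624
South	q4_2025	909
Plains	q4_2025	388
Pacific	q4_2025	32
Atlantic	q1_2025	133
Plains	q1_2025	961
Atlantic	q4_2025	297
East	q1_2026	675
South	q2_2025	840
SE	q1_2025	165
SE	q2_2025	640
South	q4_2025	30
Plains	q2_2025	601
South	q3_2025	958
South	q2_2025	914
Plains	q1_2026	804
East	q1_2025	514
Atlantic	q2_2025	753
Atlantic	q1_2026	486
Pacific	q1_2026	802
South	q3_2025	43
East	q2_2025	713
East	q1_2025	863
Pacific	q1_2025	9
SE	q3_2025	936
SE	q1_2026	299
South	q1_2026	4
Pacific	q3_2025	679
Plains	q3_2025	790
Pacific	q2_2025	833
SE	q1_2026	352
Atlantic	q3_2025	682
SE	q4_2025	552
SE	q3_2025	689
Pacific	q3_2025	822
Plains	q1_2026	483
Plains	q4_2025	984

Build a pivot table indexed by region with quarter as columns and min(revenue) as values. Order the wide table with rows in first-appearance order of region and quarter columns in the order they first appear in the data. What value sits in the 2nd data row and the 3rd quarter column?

With rows in first-appearance order of region, row 2 is region=Pacific. quarter columns in first-appearance order: q3_2025, q4_2025, q1_2026, q2_2025, q1_2025; column 3 is q1_2026.
Long rows with region=Pacific, quarter=q1_2026: min(54, 802) = 54.

54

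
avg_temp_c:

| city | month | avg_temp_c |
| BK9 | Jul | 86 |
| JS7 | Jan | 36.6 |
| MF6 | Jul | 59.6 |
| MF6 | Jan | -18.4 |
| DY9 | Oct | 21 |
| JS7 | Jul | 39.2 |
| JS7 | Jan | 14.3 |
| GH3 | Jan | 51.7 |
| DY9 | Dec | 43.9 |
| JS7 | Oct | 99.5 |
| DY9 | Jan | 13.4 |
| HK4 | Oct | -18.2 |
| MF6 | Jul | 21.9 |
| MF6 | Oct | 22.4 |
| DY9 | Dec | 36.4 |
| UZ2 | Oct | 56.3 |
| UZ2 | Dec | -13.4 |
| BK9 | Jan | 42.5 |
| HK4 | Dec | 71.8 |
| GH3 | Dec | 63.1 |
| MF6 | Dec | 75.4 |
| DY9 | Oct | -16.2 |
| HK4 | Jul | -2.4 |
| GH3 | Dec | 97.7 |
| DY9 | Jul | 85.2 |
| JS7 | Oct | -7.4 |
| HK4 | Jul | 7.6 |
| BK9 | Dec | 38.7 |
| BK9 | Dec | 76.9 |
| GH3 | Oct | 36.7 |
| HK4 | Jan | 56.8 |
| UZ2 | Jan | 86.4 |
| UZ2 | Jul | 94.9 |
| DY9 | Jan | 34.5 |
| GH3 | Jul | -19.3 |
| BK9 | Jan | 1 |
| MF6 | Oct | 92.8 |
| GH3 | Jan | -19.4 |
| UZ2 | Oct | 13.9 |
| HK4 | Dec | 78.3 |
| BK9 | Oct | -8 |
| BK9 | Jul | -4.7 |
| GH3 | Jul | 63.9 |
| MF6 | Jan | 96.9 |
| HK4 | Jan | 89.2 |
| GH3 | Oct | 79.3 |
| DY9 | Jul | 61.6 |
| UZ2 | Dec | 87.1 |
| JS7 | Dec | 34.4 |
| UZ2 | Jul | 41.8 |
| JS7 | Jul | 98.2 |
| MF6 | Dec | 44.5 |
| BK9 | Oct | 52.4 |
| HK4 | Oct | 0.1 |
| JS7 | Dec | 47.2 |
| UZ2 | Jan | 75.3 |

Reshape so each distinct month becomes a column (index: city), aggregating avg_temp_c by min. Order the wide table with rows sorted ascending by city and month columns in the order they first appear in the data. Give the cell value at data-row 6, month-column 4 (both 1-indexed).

With rows sorted ascending by city, row 6 is city=MF6. month columns in first-appearance order: Jul, Jan, Oct, Dec; column 4 is Dec.
Long rows with city=MF6, month=Dec: min(75.4, 44.5) = 44.5.

44.5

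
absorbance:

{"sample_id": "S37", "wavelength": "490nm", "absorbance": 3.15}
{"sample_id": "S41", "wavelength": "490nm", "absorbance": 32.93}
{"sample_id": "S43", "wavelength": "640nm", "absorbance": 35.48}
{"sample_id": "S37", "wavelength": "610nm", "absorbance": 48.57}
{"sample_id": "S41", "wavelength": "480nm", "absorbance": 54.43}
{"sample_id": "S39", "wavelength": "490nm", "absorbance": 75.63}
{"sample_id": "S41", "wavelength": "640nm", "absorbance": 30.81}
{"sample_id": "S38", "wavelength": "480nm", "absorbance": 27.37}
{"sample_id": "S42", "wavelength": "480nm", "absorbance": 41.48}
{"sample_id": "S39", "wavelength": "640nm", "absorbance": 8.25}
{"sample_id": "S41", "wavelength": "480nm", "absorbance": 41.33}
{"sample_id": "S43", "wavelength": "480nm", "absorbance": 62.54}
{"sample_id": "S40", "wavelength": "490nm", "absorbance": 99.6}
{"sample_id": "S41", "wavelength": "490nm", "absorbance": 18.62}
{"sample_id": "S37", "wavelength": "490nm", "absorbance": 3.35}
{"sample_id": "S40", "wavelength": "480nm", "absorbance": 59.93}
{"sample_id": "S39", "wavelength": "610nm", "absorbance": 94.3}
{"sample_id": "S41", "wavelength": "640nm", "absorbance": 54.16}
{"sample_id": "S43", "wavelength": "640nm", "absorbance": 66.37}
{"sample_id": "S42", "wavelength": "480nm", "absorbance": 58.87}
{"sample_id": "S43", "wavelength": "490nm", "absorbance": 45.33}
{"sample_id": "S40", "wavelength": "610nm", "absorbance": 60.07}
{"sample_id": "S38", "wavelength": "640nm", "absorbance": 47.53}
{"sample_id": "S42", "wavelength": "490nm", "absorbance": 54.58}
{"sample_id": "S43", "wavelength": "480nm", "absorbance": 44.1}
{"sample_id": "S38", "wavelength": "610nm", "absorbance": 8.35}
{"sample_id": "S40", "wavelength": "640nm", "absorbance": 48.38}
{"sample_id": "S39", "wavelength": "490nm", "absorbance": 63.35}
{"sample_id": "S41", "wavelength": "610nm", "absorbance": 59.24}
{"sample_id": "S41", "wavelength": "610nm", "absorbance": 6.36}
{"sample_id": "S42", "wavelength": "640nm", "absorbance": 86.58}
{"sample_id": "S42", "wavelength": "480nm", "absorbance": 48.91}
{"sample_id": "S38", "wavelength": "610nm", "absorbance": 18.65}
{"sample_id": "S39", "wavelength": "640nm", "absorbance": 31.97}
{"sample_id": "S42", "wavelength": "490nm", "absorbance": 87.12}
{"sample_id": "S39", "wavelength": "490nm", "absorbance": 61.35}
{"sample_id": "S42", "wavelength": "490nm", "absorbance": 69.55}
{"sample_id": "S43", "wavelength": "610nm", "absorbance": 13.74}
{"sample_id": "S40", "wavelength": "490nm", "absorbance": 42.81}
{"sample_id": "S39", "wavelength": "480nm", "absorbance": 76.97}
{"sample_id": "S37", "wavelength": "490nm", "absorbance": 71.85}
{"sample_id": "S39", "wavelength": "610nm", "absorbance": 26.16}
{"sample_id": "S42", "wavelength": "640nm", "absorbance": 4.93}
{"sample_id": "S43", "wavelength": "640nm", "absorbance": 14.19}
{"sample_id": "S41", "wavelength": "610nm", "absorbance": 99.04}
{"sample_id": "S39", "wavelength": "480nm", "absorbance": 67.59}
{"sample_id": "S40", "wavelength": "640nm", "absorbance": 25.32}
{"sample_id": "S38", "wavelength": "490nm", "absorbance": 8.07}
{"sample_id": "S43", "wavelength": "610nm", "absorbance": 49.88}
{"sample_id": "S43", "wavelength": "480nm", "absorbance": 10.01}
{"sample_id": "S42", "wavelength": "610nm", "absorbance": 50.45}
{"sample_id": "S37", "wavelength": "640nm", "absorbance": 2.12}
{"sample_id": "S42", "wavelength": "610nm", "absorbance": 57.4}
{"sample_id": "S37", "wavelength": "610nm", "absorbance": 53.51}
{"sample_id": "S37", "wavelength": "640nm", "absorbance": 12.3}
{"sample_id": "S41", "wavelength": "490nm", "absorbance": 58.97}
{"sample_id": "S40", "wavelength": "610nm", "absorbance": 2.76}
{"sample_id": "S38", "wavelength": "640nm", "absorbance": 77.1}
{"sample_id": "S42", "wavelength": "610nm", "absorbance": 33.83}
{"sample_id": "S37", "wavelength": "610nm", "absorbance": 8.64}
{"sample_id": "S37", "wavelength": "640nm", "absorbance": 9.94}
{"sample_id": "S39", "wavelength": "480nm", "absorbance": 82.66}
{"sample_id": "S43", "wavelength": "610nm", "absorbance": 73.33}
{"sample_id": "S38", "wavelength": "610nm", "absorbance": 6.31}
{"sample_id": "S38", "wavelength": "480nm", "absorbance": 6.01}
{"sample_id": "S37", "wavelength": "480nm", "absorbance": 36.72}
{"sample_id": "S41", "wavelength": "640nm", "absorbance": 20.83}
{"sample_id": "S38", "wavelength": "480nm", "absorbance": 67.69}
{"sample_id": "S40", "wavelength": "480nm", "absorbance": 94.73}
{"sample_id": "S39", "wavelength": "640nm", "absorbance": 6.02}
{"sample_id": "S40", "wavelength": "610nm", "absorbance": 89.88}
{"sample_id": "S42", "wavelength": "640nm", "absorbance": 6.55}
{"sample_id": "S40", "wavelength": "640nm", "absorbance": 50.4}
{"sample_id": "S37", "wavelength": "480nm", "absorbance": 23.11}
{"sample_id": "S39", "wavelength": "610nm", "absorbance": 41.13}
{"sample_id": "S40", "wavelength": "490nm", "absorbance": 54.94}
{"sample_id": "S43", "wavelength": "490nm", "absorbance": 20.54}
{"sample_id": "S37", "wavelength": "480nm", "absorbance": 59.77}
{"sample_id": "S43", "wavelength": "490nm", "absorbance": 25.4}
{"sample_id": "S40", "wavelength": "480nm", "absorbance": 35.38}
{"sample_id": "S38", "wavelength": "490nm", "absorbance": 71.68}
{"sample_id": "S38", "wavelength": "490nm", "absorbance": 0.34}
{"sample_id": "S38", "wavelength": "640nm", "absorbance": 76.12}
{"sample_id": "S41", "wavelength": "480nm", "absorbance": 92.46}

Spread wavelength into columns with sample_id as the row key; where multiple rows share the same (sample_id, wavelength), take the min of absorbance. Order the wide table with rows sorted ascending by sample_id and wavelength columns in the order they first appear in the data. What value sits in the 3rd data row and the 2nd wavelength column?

With rows sorted ascending by sample_id, row 3 is sample_id=S39. wavelength columns in first-appearance order: 490nm, 640nm, 610nm, 480nm; column 2 is 640nm.
Long rows with sample_id=S39, wavelength=640nm: min(8.25, 31.97, 6.02) = 6.02.

6.02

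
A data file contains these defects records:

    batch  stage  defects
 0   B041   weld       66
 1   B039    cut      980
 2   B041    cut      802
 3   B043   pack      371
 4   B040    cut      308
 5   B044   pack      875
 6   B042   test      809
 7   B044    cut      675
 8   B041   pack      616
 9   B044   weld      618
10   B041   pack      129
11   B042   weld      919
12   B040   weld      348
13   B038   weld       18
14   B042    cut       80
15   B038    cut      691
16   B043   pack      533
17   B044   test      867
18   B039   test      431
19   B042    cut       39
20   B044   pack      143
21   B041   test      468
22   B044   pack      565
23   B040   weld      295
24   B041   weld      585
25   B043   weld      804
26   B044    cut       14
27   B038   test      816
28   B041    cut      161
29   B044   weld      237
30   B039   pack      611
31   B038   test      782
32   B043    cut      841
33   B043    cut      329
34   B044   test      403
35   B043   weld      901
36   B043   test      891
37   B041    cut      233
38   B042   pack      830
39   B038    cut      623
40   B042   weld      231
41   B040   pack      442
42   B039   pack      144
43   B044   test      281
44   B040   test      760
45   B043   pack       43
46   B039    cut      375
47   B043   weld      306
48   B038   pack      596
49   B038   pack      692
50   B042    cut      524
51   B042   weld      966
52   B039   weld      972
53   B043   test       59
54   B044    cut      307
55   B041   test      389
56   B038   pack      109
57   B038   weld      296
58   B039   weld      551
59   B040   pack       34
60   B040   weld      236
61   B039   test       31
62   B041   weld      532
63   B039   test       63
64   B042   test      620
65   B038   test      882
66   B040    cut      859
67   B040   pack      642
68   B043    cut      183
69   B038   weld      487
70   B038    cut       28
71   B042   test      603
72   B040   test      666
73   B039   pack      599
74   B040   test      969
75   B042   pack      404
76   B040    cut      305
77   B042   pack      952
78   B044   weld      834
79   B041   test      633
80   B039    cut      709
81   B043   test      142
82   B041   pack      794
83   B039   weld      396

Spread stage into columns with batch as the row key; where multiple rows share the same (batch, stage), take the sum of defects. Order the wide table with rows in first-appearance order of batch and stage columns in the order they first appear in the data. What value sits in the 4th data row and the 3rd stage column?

With rows in first-appearance order of batch, row 4 is batch=B040. stage columns in first-appearance order: weld, cut, pack, test; column 3 is pack.
Long rows with batch=B040, stage=pack: 442 + 34 + 642 = 1118.

1118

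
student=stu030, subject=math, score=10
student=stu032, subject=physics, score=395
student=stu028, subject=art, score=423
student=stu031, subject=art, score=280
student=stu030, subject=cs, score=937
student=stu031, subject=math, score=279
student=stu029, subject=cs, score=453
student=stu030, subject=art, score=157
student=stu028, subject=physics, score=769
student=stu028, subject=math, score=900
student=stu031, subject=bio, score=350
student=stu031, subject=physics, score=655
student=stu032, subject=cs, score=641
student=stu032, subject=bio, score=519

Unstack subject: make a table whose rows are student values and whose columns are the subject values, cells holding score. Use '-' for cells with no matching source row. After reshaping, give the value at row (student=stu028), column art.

423

The long row with student=stu028, subject=art has score=423.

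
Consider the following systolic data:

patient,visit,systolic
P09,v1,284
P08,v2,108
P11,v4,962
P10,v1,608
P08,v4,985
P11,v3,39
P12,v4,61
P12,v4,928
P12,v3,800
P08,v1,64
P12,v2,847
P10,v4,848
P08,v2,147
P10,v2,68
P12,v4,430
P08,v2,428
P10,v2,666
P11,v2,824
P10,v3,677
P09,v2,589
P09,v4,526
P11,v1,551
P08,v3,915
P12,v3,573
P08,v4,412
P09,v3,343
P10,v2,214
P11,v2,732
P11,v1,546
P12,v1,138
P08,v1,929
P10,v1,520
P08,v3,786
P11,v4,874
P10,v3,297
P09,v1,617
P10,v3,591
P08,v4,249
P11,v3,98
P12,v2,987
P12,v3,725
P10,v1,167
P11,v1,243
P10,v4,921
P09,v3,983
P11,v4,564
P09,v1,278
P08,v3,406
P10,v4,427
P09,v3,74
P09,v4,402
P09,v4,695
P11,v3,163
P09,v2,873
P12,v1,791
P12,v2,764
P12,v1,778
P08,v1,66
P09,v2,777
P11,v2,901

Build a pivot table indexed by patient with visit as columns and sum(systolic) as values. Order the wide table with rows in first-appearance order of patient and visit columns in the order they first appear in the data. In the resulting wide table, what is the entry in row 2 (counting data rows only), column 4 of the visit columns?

With rows in first-appearance order of patient, row 2 is patient=P08. visit columns in first-appearance order: v1, v2, v4, v3; column 4 is v3.
Long rows with patient=P08, visit=v3: 915 + 786 + 406 = 2107.

2107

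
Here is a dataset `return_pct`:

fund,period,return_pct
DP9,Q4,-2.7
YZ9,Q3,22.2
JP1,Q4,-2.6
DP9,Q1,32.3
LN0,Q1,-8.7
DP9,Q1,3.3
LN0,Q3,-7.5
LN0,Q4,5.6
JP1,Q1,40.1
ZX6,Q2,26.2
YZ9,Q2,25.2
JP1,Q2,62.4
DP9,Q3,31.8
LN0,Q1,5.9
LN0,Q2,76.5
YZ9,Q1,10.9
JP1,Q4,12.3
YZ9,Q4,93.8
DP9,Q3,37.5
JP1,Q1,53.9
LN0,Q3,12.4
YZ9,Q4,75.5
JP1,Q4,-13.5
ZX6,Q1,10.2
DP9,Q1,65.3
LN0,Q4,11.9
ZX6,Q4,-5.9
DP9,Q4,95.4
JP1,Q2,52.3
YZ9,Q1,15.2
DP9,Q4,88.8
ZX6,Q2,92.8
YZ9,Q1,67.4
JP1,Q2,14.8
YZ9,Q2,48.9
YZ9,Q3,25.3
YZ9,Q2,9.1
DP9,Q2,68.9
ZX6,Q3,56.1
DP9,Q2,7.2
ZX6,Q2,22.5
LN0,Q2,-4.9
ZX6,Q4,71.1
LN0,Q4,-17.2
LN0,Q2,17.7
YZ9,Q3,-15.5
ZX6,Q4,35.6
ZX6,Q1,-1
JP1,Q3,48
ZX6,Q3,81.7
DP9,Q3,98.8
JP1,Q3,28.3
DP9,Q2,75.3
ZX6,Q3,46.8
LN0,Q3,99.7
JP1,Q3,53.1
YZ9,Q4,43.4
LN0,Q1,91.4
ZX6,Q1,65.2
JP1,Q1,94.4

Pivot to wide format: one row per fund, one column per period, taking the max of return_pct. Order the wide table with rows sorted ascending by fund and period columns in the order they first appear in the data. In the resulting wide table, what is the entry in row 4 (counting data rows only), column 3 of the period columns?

With rows sorted ascending by fund, row 4 is fund=YZ9. period columns in first-appearance order: Q4, Q3, Q1, Q2; column 3 is Q1.
Long rows with fund=YZ9, period=Q1: max(10.9, 15.2, 67.4) = 67.4.

67.4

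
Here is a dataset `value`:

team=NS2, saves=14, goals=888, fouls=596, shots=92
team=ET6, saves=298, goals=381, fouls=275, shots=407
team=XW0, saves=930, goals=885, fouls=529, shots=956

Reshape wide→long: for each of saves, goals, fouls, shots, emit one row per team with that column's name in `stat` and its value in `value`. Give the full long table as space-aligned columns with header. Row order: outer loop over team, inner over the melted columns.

Each (team, column) pair becomes one row: 3 × 4 = 12 rows.
For example, (NS2, saves) → value=14.

team  stat   value
NS2   saves  14   
NS2   goals  888  
NS2   fouls  596  
NS2   shots  92   
ET6   saves  298  
ET6   goals  381  
ET6   fouls  275  
ET6   shots  407  
XW0   saves  930  
XW0   goals  885  
XW0   fouls  529  
XW0   shots  956  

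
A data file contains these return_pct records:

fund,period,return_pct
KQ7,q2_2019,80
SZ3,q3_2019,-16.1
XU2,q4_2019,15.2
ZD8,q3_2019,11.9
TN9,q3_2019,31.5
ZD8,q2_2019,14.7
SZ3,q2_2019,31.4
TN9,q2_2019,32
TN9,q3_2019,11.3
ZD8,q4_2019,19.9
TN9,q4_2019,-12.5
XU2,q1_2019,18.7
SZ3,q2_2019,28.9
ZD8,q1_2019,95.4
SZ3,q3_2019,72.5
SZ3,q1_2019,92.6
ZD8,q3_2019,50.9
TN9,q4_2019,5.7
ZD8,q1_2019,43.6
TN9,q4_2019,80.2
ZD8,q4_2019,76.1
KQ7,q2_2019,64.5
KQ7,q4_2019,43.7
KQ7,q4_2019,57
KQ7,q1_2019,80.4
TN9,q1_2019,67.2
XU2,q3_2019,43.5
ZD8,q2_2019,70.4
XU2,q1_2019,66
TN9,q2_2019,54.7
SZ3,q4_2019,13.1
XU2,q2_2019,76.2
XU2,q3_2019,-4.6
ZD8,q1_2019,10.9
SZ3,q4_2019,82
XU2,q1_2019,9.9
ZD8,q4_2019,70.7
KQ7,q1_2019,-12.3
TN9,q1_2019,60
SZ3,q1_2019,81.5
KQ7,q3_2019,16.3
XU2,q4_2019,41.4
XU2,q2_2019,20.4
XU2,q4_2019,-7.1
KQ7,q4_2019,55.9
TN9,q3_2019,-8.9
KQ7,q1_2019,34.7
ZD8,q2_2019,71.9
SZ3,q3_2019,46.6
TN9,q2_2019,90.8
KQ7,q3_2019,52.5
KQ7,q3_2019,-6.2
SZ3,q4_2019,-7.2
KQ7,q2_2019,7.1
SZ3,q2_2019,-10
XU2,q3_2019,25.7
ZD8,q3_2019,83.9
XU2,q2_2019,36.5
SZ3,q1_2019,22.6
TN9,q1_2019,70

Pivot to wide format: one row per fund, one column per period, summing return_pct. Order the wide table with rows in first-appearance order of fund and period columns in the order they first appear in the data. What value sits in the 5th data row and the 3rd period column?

With rows in first-appearance order of fund, row 5 is fund=TN9. period columns in first-appearance order: q2_2019, q3_2019, q4_2019, q1_2019; column 3 is q4_2019.
Long rows with fund=TN9, period=q4_2019: -12.5 + 5.7 + 80.2 = 73.4.

73.4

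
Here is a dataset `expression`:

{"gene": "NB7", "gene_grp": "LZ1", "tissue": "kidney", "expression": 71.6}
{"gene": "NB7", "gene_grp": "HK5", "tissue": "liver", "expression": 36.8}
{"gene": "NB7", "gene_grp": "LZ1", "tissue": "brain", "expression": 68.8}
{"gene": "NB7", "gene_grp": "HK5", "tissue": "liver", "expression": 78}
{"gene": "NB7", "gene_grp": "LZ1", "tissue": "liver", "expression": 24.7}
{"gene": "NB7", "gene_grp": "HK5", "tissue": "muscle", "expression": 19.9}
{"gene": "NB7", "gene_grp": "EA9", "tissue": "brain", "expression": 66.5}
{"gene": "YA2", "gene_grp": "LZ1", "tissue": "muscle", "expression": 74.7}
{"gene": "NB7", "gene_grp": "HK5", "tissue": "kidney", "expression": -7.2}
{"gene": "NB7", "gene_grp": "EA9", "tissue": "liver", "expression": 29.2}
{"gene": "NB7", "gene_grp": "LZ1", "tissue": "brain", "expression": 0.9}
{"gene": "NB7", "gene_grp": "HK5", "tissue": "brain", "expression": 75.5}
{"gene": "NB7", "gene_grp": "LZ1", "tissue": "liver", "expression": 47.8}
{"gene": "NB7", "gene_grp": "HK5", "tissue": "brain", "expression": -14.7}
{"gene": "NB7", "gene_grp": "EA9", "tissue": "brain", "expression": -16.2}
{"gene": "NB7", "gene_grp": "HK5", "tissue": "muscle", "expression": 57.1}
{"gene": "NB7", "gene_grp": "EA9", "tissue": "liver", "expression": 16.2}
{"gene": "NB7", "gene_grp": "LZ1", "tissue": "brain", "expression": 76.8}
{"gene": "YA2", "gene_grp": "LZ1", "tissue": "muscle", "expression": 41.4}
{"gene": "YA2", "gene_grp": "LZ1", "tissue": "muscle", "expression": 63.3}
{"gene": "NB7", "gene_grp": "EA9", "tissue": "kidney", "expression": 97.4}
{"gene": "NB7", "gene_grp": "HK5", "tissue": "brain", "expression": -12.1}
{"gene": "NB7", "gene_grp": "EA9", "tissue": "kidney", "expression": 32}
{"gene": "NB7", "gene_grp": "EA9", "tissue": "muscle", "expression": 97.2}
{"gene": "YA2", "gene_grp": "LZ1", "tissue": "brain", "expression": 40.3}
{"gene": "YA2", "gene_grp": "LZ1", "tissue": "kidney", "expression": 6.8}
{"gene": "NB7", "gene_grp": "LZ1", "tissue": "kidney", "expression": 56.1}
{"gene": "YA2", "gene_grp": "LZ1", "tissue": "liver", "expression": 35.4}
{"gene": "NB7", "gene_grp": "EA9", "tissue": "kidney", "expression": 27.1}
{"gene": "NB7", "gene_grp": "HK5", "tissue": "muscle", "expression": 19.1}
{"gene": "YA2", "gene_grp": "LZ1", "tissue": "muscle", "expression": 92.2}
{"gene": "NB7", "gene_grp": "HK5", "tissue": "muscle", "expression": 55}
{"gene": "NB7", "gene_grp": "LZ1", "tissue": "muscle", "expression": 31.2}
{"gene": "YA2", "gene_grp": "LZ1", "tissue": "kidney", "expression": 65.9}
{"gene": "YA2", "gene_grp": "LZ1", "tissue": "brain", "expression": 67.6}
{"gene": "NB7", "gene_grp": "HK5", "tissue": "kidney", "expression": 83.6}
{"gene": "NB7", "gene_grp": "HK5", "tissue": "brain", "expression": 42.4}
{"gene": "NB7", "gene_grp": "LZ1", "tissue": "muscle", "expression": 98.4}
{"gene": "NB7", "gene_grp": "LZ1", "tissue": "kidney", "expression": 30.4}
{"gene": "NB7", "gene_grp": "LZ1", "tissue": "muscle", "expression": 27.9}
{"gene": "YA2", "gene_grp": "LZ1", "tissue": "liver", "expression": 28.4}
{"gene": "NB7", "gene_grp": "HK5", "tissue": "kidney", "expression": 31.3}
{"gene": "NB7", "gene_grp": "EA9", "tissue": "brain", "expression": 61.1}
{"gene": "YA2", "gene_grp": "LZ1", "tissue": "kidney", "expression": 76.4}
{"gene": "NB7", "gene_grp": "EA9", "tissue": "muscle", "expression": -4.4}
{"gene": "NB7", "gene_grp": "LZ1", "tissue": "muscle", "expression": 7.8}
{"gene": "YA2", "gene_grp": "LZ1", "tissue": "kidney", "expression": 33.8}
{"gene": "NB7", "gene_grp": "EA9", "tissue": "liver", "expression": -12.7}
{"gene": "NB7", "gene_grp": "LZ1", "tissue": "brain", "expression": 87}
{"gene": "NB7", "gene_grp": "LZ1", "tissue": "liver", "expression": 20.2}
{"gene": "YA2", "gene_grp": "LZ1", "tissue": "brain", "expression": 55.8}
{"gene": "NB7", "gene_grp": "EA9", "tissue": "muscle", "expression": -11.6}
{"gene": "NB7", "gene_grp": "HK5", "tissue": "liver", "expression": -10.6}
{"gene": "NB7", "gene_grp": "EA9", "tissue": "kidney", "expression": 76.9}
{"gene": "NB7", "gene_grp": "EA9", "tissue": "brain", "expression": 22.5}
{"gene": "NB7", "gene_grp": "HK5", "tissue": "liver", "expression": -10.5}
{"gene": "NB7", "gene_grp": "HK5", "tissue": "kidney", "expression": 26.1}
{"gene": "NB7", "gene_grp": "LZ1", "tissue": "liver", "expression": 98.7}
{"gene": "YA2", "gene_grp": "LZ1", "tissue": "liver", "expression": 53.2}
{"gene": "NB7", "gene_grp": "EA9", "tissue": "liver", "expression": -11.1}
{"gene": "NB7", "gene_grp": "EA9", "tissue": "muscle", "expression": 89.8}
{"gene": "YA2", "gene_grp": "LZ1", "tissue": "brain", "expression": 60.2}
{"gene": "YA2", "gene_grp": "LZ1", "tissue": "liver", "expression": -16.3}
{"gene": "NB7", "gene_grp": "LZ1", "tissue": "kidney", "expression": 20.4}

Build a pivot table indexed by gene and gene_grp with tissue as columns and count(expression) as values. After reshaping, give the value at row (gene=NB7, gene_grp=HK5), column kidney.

4

Rows with gene=NB7, gene_grp=HK5 and tissue=kidney: expression values are -7.2, 83.6, 31.3, 26.1.
4 rows match — count = 4.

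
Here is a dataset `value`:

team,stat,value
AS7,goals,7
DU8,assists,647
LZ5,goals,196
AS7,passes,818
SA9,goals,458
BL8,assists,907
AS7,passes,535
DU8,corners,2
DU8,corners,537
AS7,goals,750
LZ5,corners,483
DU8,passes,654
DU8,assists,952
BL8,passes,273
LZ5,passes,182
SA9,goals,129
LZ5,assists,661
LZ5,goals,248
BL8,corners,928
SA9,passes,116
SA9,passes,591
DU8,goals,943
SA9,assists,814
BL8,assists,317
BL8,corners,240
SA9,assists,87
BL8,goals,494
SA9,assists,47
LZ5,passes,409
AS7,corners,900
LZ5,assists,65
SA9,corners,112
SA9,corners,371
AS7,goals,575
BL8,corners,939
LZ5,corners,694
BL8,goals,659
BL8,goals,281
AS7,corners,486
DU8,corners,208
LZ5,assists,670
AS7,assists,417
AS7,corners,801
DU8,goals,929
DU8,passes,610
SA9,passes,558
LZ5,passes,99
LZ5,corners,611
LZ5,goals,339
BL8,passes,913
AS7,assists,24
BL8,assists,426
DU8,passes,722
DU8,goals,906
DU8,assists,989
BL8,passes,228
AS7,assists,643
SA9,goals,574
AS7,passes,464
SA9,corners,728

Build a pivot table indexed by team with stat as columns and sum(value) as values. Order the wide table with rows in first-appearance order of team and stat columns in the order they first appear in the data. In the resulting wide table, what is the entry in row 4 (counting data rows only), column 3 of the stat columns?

1265

With rows in first-appearance order of team, row 4 is team=SA9. stat columns in first-appearance order: goals, assists, passes, corners; column 3 is passes.
Long rows with team=SA9, stat=passes: 116 + 591 + 558 = 1265.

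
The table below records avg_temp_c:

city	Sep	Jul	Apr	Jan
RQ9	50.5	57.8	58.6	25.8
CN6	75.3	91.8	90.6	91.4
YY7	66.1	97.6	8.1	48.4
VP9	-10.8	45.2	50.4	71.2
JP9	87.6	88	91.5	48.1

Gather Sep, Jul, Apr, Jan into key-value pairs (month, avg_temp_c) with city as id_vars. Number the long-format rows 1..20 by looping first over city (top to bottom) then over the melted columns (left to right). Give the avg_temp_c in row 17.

20 rows total (5 × 4). Row 17: index ⌊(17-1)/4⌋ = 4 into city → JP9; (17-1) mod 4 = 0 into the melted columns → Sep.
So row 17 is (JP9, Sep, 87.6); avg_temp_c = 87.6.

87.6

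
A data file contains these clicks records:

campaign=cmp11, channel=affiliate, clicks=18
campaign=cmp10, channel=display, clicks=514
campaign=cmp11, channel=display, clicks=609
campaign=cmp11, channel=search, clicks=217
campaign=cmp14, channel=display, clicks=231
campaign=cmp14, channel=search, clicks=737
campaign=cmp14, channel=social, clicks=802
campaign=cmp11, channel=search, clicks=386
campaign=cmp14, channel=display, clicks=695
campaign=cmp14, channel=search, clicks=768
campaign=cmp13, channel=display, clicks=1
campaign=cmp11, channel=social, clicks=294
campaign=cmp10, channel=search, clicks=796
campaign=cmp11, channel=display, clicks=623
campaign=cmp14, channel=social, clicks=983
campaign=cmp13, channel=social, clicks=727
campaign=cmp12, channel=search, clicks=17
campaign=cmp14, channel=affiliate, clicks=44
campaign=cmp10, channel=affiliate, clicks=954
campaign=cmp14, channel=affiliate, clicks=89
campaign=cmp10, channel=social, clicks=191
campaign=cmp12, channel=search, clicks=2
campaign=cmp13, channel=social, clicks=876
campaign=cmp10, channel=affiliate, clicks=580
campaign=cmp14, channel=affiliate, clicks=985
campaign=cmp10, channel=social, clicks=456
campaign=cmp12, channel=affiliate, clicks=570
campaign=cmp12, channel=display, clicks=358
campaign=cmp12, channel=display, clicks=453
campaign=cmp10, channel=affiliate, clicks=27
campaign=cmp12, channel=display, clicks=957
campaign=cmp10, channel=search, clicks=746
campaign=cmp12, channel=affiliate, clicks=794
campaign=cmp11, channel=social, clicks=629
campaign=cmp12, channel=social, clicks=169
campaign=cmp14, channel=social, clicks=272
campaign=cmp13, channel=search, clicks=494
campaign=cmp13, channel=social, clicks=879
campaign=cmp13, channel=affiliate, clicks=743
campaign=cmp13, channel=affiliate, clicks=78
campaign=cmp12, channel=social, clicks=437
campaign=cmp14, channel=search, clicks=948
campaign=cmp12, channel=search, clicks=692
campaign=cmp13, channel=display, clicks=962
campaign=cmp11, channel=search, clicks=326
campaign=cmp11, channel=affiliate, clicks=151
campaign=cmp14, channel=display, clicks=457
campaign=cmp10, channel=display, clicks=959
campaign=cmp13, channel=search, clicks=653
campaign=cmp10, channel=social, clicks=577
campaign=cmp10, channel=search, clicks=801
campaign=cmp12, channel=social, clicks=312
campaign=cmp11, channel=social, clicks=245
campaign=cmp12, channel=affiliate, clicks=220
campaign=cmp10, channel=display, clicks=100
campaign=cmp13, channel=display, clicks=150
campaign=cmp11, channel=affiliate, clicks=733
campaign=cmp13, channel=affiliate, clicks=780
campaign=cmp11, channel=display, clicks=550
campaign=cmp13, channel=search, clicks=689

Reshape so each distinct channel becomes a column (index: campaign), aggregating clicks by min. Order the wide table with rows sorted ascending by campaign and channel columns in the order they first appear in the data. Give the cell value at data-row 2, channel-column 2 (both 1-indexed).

With rows sorted ascending by campaign, row 2 is campaign=cmp11. channel columns in first-appearance order: affiliate, display, search, social; column 2 is display.
Long rows with campaign=cmp11, channel=display: min(609, 623, 550) = 550.

550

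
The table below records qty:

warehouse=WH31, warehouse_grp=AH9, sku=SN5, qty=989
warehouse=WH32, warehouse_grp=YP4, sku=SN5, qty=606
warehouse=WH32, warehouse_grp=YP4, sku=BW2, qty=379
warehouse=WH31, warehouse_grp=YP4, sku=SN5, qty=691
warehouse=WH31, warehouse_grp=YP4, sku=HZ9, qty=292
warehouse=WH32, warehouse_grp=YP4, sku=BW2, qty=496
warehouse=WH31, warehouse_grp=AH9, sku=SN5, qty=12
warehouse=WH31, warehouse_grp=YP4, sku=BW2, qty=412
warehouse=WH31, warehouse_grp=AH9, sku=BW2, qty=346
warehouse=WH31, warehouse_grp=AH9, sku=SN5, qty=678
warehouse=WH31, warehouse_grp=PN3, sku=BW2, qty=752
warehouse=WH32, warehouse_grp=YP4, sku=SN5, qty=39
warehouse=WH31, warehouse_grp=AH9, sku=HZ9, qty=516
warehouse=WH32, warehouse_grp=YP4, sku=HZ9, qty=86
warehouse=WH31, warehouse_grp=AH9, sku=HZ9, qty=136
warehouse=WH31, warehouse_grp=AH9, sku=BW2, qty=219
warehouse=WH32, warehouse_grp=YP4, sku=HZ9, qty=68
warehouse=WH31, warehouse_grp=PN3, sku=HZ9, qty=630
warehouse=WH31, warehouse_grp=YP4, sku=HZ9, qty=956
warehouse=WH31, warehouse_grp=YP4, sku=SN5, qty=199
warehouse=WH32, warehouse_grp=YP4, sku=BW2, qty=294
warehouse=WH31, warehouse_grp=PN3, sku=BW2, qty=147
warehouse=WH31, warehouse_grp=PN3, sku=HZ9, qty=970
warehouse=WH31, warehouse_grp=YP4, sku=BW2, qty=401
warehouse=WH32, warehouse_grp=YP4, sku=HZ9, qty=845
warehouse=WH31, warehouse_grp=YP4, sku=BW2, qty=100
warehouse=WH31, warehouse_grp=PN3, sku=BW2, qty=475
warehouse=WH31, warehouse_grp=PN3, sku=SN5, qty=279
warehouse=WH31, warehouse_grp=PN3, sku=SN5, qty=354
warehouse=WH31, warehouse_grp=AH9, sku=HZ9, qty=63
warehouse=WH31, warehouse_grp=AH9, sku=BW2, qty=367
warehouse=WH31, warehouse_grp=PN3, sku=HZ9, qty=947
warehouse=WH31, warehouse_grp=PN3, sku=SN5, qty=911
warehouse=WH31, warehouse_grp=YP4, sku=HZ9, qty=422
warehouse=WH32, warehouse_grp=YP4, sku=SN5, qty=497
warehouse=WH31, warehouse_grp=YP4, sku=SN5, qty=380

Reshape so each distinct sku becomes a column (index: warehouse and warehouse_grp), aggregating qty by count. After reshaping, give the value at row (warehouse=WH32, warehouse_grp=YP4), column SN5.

Rows with warehouse=WH32, warehouse_grp=YP4 and sku=SN5: qty values are 606, 39, 497.
3 rows match — count = 3.

3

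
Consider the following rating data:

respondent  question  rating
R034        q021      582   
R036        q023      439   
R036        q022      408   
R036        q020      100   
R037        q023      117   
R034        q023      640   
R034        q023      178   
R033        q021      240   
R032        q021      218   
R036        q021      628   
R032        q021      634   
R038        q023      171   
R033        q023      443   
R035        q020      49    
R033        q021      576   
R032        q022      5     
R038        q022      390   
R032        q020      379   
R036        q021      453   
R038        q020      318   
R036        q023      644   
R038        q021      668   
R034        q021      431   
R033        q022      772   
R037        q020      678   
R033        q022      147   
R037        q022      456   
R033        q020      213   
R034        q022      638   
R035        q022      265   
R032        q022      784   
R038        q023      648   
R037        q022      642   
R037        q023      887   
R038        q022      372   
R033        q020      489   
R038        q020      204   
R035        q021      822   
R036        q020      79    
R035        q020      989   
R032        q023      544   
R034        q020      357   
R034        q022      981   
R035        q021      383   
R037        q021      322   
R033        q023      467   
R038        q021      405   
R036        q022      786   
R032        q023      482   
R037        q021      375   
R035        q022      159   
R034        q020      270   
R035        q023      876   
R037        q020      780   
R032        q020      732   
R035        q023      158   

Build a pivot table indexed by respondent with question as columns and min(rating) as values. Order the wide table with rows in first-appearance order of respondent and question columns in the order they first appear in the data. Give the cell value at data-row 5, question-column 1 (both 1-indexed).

218

With rows in first-appearance order of respondent, row 5 is respondent=R032. question columns in first-appearance order: q021, q023, q022, q020; column 1 is q021.
Long rows with respondent=R032, question=q021: min(218, 634) = 218.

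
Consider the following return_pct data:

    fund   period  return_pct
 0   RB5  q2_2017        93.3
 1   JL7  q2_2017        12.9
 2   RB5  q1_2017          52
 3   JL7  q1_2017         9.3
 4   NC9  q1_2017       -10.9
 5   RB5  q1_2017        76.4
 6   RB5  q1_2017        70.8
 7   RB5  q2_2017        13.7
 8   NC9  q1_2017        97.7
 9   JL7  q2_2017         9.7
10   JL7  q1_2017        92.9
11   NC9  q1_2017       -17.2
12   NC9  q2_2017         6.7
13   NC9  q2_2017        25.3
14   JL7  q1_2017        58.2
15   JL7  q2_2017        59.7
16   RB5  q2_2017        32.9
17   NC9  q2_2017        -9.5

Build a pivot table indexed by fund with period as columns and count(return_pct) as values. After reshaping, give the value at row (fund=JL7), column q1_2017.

Rows with fund=JL7 and period=q1_2017: return_pct values are 9.3, 92.9, 58.2.
3 rows match — count = 3.

3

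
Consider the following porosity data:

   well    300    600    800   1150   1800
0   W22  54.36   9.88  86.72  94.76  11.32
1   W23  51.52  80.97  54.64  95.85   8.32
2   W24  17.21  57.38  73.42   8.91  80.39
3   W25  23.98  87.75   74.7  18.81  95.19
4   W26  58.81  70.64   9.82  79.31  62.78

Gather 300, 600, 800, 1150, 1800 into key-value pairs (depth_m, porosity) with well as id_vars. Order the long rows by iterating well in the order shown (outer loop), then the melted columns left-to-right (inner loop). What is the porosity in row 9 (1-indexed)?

95.85

25 rows total (5 × 5). Row 9: index ⌊(9-1)/5⌋ = 1 into well → W23; (9-1) mod 5 = 3 into the melted columns → 1150.
So row 9 is (W23, 1150, 95.85); porosity = 95.85.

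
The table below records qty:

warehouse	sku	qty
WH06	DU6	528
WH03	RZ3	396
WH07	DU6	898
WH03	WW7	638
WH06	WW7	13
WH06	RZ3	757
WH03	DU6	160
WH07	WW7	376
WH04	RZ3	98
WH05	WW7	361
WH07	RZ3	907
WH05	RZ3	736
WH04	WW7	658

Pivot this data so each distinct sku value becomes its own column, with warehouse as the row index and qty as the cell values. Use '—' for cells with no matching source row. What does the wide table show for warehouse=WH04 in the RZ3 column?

98

The long row with warehouse=WH04, sku=RZ3 has qty=98.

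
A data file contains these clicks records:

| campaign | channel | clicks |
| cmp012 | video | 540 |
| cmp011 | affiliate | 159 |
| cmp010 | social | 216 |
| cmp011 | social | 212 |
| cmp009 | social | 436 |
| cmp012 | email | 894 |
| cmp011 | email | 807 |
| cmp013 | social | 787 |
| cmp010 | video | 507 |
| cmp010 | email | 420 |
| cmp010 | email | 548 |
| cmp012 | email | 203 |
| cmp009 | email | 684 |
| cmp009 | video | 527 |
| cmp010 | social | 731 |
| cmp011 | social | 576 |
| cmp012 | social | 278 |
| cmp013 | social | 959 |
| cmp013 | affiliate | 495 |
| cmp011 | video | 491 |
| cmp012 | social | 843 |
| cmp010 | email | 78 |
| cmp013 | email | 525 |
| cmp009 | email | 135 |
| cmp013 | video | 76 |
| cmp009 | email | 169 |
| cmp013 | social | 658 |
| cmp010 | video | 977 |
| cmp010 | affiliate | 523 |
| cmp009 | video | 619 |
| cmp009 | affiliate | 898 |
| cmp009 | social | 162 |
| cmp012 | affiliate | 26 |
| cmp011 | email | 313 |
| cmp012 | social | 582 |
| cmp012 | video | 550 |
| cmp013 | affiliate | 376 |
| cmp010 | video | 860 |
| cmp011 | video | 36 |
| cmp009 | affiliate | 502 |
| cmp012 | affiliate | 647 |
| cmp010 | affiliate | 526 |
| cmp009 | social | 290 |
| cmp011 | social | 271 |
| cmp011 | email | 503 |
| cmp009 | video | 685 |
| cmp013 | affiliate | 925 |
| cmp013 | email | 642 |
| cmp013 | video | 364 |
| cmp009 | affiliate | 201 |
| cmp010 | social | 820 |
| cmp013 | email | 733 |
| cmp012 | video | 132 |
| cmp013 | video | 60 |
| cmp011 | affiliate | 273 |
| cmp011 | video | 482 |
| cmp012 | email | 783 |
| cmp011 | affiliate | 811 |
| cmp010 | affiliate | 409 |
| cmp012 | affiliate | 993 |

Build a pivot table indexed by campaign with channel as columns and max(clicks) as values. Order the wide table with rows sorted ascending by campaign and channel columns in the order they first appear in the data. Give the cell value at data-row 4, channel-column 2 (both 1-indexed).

993

With rows sorted ascending by campaign, row 4 is campaign=cmp012. channel columns in first-appearance order: video, affiliate, social, email; column 2 is affiliate.
Long rows with campaign=cmp012, channel=affiliate: max(26, 647, 993) = 993.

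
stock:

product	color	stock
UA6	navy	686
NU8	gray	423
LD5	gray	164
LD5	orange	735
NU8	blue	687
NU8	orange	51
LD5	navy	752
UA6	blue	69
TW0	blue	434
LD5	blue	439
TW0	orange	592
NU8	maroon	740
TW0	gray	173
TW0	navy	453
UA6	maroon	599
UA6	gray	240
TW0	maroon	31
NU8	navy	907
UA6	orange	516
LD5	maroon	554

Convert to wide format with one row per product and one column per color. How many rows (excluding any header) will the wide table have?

4

4 distinct product values → 4 rows.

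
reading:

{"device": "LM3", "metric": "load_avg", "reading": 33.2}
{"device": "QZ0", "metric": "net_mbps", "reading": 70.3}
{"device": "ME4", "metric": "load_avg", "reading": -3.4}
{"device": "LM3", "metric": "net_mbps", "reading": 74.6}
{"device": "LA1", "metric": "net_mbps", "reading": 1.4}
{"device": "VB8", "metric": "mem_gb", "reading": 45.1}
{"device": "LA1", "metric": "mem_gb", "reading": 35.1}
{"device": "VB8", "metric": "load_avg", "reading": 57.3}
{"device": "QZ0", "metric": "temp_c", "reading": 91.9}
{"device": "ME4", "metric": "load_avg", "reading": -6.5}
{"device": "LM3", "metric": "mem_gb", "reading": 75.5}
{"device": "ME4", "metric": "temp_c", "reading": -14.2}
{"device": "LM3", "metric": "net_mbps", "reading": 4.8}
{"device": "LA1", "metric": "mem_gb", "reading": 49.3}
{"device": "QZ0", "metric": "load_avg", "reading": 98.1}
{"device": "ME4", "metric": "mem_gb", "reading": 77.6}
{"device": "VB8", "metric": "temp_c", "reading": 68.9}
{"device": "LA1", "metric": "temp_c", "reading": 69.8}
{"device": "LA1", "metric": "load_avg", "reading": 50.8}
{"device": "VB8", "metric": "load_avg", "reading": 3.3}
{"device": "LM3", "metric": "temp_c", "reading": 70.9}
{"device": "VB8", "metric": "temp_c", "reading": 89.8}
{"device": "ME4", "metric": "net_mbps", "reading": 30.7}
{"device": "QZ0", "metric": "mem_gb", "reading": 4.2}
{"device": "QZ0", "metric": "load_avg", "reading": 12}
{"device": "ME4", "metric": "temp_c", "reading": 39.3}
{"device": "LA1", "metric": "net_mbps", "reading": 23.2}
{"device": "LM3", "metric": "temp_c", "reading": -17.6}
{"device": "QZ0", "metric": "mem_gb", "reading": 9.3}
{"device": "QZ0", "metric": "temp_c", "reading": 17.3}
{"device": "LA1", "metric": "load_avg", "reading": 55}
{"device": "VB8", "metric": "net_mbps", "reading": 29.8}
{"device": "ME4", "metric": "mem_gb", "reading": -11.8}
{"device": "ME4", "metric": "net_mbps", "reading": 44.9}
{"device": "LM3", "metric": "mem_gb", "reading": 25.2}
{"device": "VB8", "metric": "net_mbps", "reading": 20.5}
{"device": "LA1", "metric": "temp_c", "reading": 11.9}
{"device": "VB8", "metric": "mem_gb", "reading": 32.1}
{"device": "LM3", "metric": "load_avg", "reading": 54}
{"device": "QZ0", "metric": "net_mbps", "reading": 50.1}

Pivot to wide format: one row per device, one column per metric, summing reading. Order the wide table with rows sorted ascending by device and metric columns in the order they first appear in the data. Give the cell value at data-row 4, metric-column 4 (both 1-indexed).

With rows sorted ascending by device, row 4 is device=QZ0. metric columns in first-appearance order: load_avg, net_mbps, mem_gb, temp_c; column 4 is temp_c.
Long rows with device=QZ0, metric=temp_c: 91.9 + 17.3 = 109.2.

109.2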